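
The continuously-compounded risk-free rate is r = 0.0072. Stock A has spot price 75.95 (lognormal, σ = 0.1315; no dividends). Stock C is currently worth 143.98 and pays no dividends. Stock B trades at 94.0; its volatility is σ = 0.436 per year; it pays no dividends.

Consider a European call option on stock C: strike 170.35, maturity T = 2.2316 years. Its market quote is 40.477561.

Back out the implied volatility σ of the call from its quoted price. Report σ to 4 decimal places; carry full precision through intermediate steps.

sigma = 0.5720

At σ = 0.5720 the Black–Scholes value reproduces the quote:
σ√T = 0.572·√2.2316 = 0.854485
d₁ = (ln(S/K) + (r+σ²/2)T) / (σ√T) = (ln(143.98/170.35) + (0.0072+0.572²/2)·2.2316) / 0.854485 = (-0.168181 + 0.381139) / 0.854485 = 0.249225
d₂ = d₁ − σ√T = 0.249225 − 0.854485 = -0.605260
e^{−rT} = 0.984061
N(d₁) = 0.598407,  N(d₂) = 0.272503
V = S·N(d₁) − K·e^{−rT}·N(d₂) = 86.158572 − 45.681011 = 40.477561 (matching the quote); vega is positive throughout, so no other σ reproduces this price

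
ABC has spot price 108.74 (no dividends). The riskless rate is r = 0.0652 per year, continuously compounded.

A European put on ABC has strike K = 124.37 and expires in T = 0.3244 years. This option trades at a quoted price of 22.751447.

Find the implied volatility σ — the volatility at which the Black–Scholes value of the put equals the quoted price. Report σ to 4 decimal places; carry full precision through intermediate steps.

sigma = 0.5902

At σ = 0.5902 the Black–Scholes value reproduces the quote:
σ√T = 0.5902·√0.3244 = 0.336155
d₁ = (ln(S/K) + (r+σ²/2)T) / (σ√T) = (ln(108.74/124.37) + (0.0652+0.5902²/2)·0.3244) / 0.336155 = (-0.134301 + 0.077651) / 0.336155 = -0.168524
d₂ = d₁ − σ√T = -0.168524 − 0.336155 = -0.504679
e^{−rT} = 0.979071
N(−d₁) = 0.566915,  N(−d₂) = 0.693108
V = K·e^{−rT}·N(−d₂) − S·N(−d₁) = 84.397739 − 61.646292 = 22.751447 (equal to the quote); since ∂V/∂σ > 0 for all σ, the implied volatility is unique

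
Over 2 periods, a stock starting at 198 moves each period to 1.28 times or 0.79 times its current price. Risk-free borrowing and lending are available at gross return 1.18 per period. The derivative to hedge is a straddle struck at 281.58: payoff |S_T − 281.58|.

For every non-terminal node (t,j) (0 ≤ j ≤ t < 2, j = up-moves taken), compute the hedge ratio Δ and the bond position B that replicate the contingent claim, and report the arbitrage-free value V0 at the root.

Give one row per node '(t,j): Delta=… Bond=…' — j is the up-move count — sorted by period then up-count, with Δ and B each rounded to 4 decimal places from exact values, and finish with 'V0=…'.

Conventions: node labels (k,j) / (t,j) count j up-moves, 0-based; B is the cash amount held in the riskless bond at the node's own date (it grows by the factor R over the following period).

(0,0): Delta=-0.4046 Bond=123.2959
(1,0): Delta=-1.0000 Bond=238.6271
(1,1): Delta=-0.3103 Bond=121.6077
V0=43.1920

The replicating-portfolio and risk-neutral prices coincide; use p* = (1.18−0.79)/(1.28−0.79) = 0.7959 for the latter.
Terminal payoffs: V(2,0)=158.0082, V(2,1)=81.3624, V(2,2)=42.8232
(1,0): S=156.4200. Δ = (V_up−V_dn)/(S_up−S_dn) = (81.3624−158.0082)/(200.2176−123.5718) = -1.0000. V = [p*·81.3624 + (1−p*)·158.0082]/1.18 = 82.2071. B = V − Δ·S = 238.6271.
(1,1): S=253.4400. Δ = (V_up−V_dn)/(S_up−S_dn) = (42.8232−81.3624)/(324.4032−200.2176) = -0.3103. V = [p*·42.8232 + (1−p*)·81.3624]/1.18 = 42.9562. B = V − Δ·S = 121.6077.
(0,0): S=198.0000. Δ = (V_up−V_dn)/(S_up−S_dn) = (42.9562−82.2071)/(253.4400−156.4200) = -0.4046. V = [p*·42.9562 + (1−p*)·82.2071]/1.18 = 43.1920. B = V − Δ·S = 123.2959.
As a check, the time-0 holding Δ(0,0)·S0 + B(0,0) comes to 43.1920 — exactly V0.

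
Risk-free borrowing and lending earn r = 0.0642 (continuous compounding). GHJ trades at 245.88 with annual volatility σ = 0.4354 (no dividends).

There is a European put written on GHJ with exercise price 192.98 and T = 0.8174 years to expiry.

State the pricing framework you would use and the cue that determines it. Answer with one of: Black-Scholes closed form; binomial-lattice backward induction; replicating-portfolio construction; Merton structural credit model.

framework: Black-Scholes closed form

Key observation: everything needed for the exact continuous-time valuation of the European put on GHJ (strike 192.98) is given, and no feature rules the closed form out.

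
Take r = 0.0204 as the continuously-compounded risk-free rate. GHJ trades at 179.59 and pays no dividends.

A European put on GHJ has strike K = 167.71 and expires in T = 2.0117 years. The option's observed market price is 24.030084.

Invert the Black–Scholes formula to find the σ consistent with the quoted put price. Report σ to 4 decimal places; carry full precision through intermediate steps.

At σ = 0.3409 the Black–Scholes value reproduces the quote:
σ√T = 0.3409·√2.0117 = 0.483514
d₁ = (ln(S/K) + (r+σ²/2)T) / (σ√T) = (ln(179.59/167.71) + (0.0204+0.3409²/2)·2.0117) / 0.483514 = (0.068440 + 0.157931) / 0.483514 = 0.468180
d₂ = d₁ − σ√T = 0.468180 − 0.483514 = -0.015333
e^{−rT} = 0.959792
N(−d₁) = 0.319828,  N(−d₂) = 0.506117
V = K·e^{−rT}·N(−d₂) − S·N(−d₁) = 81.467962 − 57.437878 = 24.030084 (matching the quote); vega is positive throughout, so no other σ reproduces this price

sigma = 0.3409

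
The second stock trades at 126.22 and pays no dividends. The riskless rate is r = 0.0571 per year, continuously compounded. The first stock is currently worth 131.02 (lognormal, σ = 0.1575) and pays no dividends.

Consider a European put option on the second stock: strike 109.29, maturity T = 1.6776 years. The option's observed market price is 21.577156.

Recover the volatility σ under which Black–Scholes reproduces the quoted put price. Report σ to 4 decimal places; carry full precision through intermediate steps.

At σ = 0.5885 the Black–Scholes value reproduces the quote:
σ√T = 0.5885·√1.6776 = 0.762238
d₁ = (ln(S/K) + (r+σ²/2)T) / (σ√T) = (ln(126.22/109.29) + (0.0571+0.5885²/2)·1.6776) / 0.762238 = (0.144022 + 0.386294) / 0.762238 = 0.695735
d₂ = d₁ − σ√T = 0.695735 − 0.762238 = -0.066503
e^{−rT} = 0.908654
N(−d₁) = 0.243297,  N(−d₂) = 0.526511
V = K·e^{−rT}·N(−d₂) − S·N(−d₁) = 52.286143 − 30.708987 = 21.577156 (equal to the quote); since ∂V/∂σ > 0 for all σ, the implied volatility is unique

sigma = 0.5885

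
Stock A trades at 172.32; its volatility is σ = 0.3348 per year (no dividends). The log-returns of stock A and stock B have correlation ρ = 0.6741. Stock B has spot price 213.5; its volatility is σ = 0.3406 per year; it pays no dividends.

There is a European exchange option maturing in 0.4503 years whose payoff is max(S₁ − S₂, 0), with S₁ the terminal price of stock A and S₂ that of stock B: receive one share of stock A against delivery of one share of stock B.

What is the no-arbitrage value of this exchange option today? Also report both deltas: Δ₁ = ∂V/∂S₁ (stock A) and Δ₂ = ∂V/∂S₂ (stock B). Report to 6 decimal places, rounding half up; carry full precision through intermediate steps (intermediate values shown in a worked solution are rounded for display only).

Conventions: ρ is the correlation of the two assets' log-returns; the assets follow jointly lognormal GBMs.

exchange price = 2.083177
Δ1 = 0.140175
Δ2 = -0.103380

σ_eff = √(σ₁² + σ₂² − 2ρσ₁σ₂) = √(0.3348² + 0.3406² − 2·0.6741·0.3348·0.3406) = 0.272691
d₁ = (ln(S₁/S₂) + (q₂ − q₁ + σ_eff²/2)T) / (σ_eff√T) = (ln(172.32/213.5) + (0.0 − 0.0 + 0.037180)·0.4503) / 0.182988 = -1.079535
d₂ = d₁ − σ_eff√T = -1.079535 − 0.182988 = -1.262522
N(d₁) = 0.140175,  N(d₂) = 0.103380
V = S₁·e^{−q₁T}·N(d₁) − S₂·e^{−q₂T}·N(d₂) = 24.154900 − 22.071723 = 2.083177
Key observation: the rate r is irrelevant here: denominating values in stock B turns the exchange into a ratio option on S₁/S₂, and discounting at r drops out.
Δ₁ = e^{−q₁T}·N(d₁) = 0.140175;  Δ₂ = −e^{−q₂T}·N(d₂) = -0.103380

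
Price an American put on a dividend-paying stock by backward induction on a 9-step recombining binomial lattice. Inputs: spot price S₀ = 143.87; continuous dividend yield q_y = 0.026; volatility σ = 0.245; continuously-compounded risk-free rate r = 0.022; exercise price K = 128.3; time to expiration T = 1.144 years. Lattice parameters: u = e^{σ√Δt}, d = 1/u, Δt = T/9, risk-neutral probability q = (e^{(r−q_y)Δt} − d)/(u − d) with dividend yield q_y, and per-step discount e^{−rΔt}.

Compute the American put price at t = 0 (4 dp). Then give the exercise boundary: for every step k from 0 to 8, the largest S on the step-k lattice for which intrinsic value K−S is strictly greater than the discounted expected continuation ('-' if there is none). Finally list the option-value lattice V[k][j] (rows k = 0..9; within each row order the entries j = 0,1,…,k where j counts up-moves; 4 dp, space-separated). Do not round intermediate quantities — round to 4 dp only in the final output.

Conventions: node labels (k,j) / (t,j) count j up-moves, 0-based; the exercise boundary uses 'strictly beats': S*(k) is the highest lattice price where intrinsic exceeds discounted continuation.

Δt=0.12711  u=1.09128  d=0.91636  q=0.47527  discount=0.99721
step 9 (expiry): payoffs max(K−S,0) = 62.7529 50.2408 35.3404 17.5956 0.0000 0.0000 0.0000 0.0000 0.0000 0.0000
step 8: (k=8,j=0): S=71.5301, K−S=56.7699, hold=56.6476 ⇒ V=56.7699 exercise | (k=8,j=1): S=85.1842, K−S=43.1158, hold=43.0386 ⇒ V=43.1158 exercise | (k=8,j=2): S=101.4447, K−S=26.8553, hold=26.8317 ⇒ V=26.8553 exercise | (k=8,j=3): S=120.8092, K−S=7.4908, hold=9.2072 ⇒ V=9.2072 continue | (k=8,j=4): S=143.8700, K−S=0.0000, hold=0.0000 ⇒ V=0.0000 continue | (k=8,j=5): S=171.3328, K−S=0.0000, hold=0.0000 ⇒ V=0.0000 continue | (k=8,j=6): S=204.0380, K−S=0.0000, hold=0.0000 ⇒ V=0.0000 continue | (k=8,j=7): S=242.9860, K−S=0.0000, hold=0.0000 ⇒ V=0.0000 continue | (k=8,j=8): S=289.3688, K−S=0.0000, hold=0.0000 ⇒ V=0.0000 continue  boundary S*=101.4447
step 7: (k=7,j=0): S=78.0592, K−S=50.2408, hold=50.1401 ⇒ V=50.2408 exercise | (k=7,j=1): S=92.9596, K−S=35.3404, hold=35.2888 ⇒ V=35.3404 exercise | (k=7,j=2): S=110.7044, K−S=17.5956, hold=18.4161 ⇒ V=18.4161 continue | (k=7,j=3): S=131.8363, K−S=0.0000, hold=4.8178 ⇒ V=4.8178 continue | (k=7,j=4): S=157.0021, K−S=0.0000, hold=0.0000 ⇒ V=0.0000 continue | (k=7,j=5): S=186.9717, K−S=0.0000, hold=0.0000 ⇒ V=0.0000 continue | (k=7,j=6): S=222.6620, K−S=0.0000, hold=0.0000 ⇒ V=0.0000 continue | (k=7,j=7): S=265.1652, K−S=0.0000, hold=0.0000 ⇒ V=0.0000 continue  boundary S*=92.9596
step 6: (k=6,j=0): S=85.1842, K−S=43.1158, hold=43.0386 ⇒ V=43.1158 exercise | (k=6,j=1): S=101.4447, K−S=26.8553, hold=27.2205 ⇒ V=27.2205 continue | (k=6,j=2): S=120.8092, K−S=7.4908, hold=11.9198 ⇒ V=11.9198 continue | (k=6,j=3): S=143.8700, K−S=0.0000, hold=2.5210 ⇒ V=2.5210 continue | (k=6,j=4): S=171.3328, K−S=0.0000, hold=0.0000 ⇒ V=0.0000 continue | (k=6,j=5): S=204.0380, K−S=0.0000, hold=0.0000 ⇒ V=0.0000 continue | (k=6,j=6): S=242.9860, K−S=0.0000, hold=0.0000 ⇒ V=0.0000 continue  boundary S*=85.1842
step 5: (k=5,j=0): S=92.9596, K−S=35.3404, hold=35.4619 ⇒ V=35.4619 continue | (k=5,j=1): S=110.7044, K−S=17.5956, hold=19.8928 ⇒ V=19.8928 continue | (k=5,j=2): S=131.8363, K−S=0.0000, hold=7.4320 ⇒ V=7.4320 continue | (k=5,j=3): S=157.0021, K−S=0.0000, hold=1.3191 ⇒ V=1.3191 continue | (k=5,j=4): S=186.9717, K−S=0.0000, hold=0.0000 ⇒ V=0.0000 continue | (k=5,j=5): S=222.6620, K−S=0.0000, hold=0.0000 ⇒ V=0.0000 continue  boundary S*=-
step 4: (k=4,j=0): S=101.4447, K−S=26.8553, hold=27.9840 ⇒ V=27.9840 continue | (k=4,j=1): S=120.8092, K−S=7.4908, hold=13.9316 ⇒ V=13.9316 continue | (k=4,j=2): S=143.8700, K−S=0.0000, hold=4.5141 ⇒ V=4.5141 continue | (k=4,j=3): S=171.3328, K−S=0.0000, hold=0.6903 ⇒ V=0.6903 continue | (k=4,j=4): S=204.0380, K−S=0.0000, hold=0.0000 ⇒ V=0.0000 continue  boundary S*=-
step 3: (k=3,j=0): S=110.7044, K−S=17.5956, hold=21.2458 ⇒ V=21.2458 continue | (k=3,j=1): S=131.8363, K−S=0.0000, hold=9.4293 ⇒ V=9.4293 continue | (k=3,j=2): S=157.0021, K−S=0.0000, hold=2.6892 ⇒ V=2.6892 continue | (k=3,j=3): S=186.9717, K−S=0.0000, hold=0.3612 ⇒ V=0.3612 continue  boundary S*=-
step 2: (k=2,j=0): S=120.8092, K−S=7.4908, hold=15.5861 ⇒ V=15.5861 continue | (k=2,j=1): S=143.8700, K−S=0.0000, hold=6.2086 ⇒ V=6.2086 continue | (k=2,j=2): S=171.3328, K−S=0.0000, hold=1.5783 ⇒ V=1.5783 continue  boundary S*=-
step 1: (k=1,j=0): S=131.8363, K−S=0.0000, hold=11.0982 ⇒ V=11.0982 continue | (k=1,j=1): S=157.0021, K−S=0.0000, hold=3.9968 ⇒ V=3.9968 continue  boundary S*=-
step 0: (k=0,j=0): S=143.8700, K−S=0.0000, hold=7.7015 ⇒ V=7.7015 continue  boundary S*=-

price = 7.7015
boundary = - - - - - - 85.1842 92.9596 101.4447
tree:
7.7015
11.0982 3.9968
15.5861 6.2086 1.5783
21.2458 9.4293 2.6892 0.3612
27.9840 13.9316 4.5141 0.6903 0.0000
35.4619 19.8928 7.4320 1.3191 0.0000 0.0000
43.1158 27.2205 11.9198 2.5210 0.0000 0.0000 0.0000
50.2408 35.3404 18.4161 4.8178 0.0000 0.0000 0.0000 0.0000
56.7699 43.1158 26.8553 9.2072 0.0000 0.0000 0.0000 0.0000 0.0000
62.7529 50.2408 35.3404 17.5956 0.0000 0.0000 0.0000 0.0000 0.0000 0.0000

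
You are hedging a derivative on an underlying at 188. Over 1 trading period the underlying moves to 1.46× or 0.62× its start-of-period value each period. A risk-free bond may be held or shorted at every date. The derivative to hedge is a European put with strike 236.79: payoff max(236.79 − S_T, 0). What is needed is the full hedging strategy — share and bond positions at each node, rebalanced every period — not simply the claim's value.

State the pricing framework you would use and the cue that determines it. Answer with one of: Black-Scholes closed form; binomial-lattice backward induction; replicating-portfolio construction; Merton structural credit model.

Key observation: the mandate to exhibit the hedge at every date and state singles out the replicating-portfolio construction on the 1-period tree with factors 1.46 and 0.62 from 188.

framework: replicating-portfolio construction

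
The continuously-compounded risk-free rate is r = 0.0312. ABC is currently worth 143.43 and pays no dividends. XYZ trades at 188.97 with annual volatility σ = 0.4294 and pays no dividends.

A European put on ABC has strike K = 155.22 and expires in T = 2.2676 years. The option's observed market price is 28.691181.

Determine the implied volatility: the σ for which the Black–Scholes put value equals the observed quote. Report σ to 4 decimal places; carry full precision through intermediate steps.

sigma = 0.3280

At σ = 0.3280 the Black–Scholes value reproduces the quote:
σ√T = 0.328·√2.2676 = 0.493921
d₁ = (ln(S/K) + (r+σ²/2)T) / (σ√T) = (ln(143.43/155.22) + (0.0312+0.328²/2)·2.2676) / 0.493921 = (-0.078996 + 0.192728) / 0.493921 = 0.230263
d₂ = d₁ − σ√T = 0.230263 − 0.493921 = -0.263658
e^{−rT} = 0.931696
N(−d₁) = 0.408944,  N(−d₂) = 0.603978
V = K·e^{−rT}·N(−d₂) − S·N(−d₁) = 87.345990 − 58.654809 = 28.691181 (equal to the quote); since ∂V/∂σ > 0 for all σ, the implied volatility is unique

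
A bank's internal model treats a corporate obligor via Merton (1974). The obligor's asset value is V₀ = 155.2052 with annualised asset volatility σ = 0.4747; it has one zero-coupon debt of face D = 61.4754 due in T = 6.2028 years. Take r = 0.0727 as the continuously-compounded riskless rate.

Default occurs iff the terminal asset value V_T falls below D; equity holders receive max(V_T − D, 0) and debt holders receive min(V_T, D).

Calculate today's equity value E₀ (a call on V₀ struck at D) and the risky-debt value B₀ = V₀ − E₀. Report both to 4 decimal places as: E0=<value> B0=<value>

Apply the equity-as-call identities (strike 61.4754, horizon 6.2028 years):
d₁ = [ln(V₀/D) + (r + σ²/2)T] / (σ√T)
   = [ln(155.2052/61.4754) + (0.0727 + 0.5·0.4747²)·6.2028] / (0.4747·√6.2028)
   = [0.926111 + 1.149813] / 1.182260 = 1.755894
d₂ = d₁ − σ√T = 1.755894 − 1.182260 = 0.573634
N(d₁) = 0.960447,  N(d₂) = 0.716892,  e^(−rT) = 0.637027
E₀ = V₀·N(d₁) − D·e^(−rT)·N(d₂)
   = 155.2052·0.960447 − 61.4754·0.637027·0.716892 = 120.991774
B₀ = V₀ − E₀ = 155.2052 − 120.991774 = 34.213426

E0=120.9918 B0=34.2134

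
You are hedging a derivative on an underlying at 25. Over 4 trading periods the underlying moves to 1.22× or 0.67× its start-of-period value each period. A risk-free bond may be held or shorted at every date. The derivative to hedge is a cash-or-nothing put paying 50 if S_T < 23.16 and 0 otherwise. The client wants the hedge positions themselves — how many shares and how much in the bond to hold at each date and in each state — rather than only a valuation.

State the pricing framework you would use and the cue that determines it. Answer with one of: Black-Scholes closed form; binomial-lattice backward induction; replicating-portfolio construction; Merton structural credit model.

Key observation: what is demanded is not a single number but the (Δ, B) position at each node of the 1.22/0.67 tree starting at 25; constructing those positions is the replicating-portfolio method.

framework: replicating-portfolio construction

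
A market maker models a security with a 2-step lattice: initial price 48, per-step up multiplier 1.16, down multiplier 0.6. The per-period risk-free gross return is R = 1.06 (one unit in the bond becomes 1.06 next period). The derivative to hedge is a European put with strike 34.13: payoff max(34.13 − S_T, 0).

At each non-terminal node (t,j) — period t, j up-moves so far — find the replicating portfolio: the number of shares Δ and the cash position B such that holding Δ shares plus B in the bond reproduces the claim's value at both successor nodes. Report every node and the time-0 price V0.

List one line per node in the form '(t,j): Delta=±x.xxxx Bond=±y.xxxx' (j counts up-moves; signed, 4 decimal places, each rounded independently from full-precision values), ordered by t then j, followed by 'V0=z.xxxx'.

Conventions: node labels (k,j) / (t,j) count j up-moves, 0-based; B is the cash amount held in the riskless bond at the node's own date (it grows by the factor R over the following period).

(0,0): Delta=-0.1219 Bond=6.5176
(1,0): Delta=-1.0000 Bond=32.1981
(1,1): Delta=-0.0232 Bond=1.4109
V0=0.6667

The replicating-portfolio and risk-neutral prices coincide; use p* = (1.06−0.6)/(1.16−0.6) = 0.8214 for the latter.
Terminal payoffs: V(2,0)=16.8500, V(2,1)=0.7220, V(2,2)=0.0000
(1,0): S=28.8000. Δ = (V_up−V_dn)/(S_up−S_dn) = (0.7220−16.8500)/(33.4080−17.2800) = -1.0000. V = [p*·0.7220 + (1−p*)·16.8500]/1.06 = 3.3981. B = V − Δ·S = 32.1981.
(1,1): S=55.6800. Δ = (V_up−V_dn)/(S_up−S_dn) = (0.0000−0.7220)/(64.5888−33.4080) = -0.0232. V = [p*·0.0000 + (1−p*)·0.7220]/1.06 = 0.1216. B = V − Δ·S = 1.4109.
(0,0): S=48.0000. Δ = (V_up−V_dn)/(S_up−S_dn) = (0.1216−3.3981)/(55.6800−28.8000) = -0.1219. V = [p*·0.1216 + (1−p*)·3.3981]/1.06 = 0.6667. B = V − Δ·S = 6.5176.
As a check, the time-0 holding Δ(0,0)·S0 + B(0,0) comes to 0.6667 — exactly V0.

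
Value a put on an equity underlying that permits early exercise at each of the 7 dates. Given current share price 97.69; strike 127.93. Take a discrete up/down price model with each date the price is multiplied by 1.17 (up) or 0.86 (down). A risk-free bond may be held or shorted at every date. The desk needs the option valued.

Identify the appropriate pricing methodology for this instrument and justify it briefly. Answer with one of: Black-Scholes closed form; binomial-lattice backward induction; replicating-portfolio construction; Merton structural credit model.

framework: binomial-lattice backward induction

Key observation: early exercise of the strike-127.93 put must be checked at each of the 7 dates (spot 97.69), which forces a node-by-node comparison of intrinsic and continuation value backward from expiry.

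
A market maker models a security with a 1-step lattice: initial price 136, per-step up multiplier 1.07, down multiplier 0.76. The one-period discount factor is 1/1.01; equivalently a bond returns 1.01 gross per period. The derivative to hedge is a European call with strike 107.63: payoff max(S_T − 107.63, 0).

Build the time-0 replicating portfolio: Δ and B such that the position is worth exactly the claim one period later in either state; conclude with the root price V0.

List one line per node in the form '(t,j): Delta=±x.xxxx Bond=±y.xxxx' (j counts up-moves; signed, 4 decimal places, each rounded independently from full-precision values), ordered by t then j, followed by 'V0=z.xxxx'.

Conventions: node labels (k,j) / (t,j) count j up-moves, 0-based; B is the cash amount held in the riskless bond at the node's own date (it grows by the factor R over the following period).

Since d<R<u, set p* = (R−d)/(u−d) = 0.8065; price each node as the discounted p*-expectation of its children.
Payoffs at expiry: V(1,0)=0.0000, V(1,1)=37.8900
(0,0): S=136.0000. Δ = (V_up−V_dn)/(S_up−S_dn) = (37.8900−0.0000)/(145.5200−103.3600) = 0.8987. V = [p*·37.8900 + (1−p*)·0.0000]/1.01 = 30.2539. B = V − Δ·S = -91.9719.
As a check, the time-0 holding Δ(0,0)·S0 + B(0,0) comes to 30.2539 — exactly V0.

(0,0): Delta=0.8987 Bond=-91.9719
V0=30.2539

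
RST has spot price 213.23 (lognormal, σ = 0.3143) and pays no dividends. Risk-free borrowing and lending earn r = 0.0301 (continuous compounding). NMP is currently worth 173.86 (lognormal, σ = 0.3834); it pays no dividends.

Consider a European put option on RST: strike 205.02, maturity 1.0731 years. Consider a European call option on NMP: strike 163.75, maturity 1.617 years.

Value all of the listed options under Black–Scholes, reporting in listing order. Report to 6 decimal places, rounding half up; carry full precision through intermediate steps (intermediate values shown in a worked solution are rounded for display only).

price(RST put K=205.02) = 19.893672
price(NMP call K=163.75) = 41.473680

[RST put K=205.02]
σ√T = 0.3143·√1.0731 = 0.325585
d₁ = (ln(S/K) + (r+σ²/2)T) / (σ√T) = (ln(213.23/205.02) + (0.0301+0.3143²/2)·1.0731) / 0.325585 = (0.039264 + 0.085303) / 0.325585 = 0.382594
d₂ = d₁ − σ√T = 0.382594 − 0.325585 = 0.057009
e^{−rT} = 0.968216
N(−d₁) = 0.351010,  N(−d₂) = 0.477269
price = K·e^{−rT}·N(−d₂) − S·N(−d₁) = 94.739599 − 74.845927 = 19.893672
[NMP call K=163.75]
σ√T = 0.3834·√1.617 = 0.487536
d₁ = (ln(S/K) + (r+σ²/2)T) / (σ√T) = (ln(173.86/163.75) + (0.0301+0.3834²/2)·1.617) / 0.487536 = (0.059910 + 0.167518) / 0.487536 = 0.466482
d₂ = d₁ − σ√T = 0.466482 − 0.487536 = -0.021054
e^{−rT} = 0.952494
N(d₁) = 0.679565,  N(d₂) = 0.491601
price = S·N(d₁) − K·e^{−rT}·N(d₂) = 118.149140 − 76.675460 = 41.473680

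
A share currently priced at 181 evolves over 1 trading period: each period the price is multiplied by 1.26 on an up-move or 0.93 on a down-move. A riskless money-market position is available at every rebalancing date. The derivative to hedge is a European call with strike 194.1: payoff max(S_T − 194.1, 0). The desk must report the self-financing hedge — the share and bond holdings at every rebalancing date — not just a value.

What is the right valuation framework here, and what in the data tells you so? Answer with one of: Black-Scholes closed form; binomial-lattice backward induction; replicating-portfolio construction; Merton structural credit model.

framework: replicating-portfolio construction

Key observation: a price alone would not answer the question — the per-node share/bond construction on the spot-181, 1.26/0.93 tree is required, and only the replicating-portfolio method yields it.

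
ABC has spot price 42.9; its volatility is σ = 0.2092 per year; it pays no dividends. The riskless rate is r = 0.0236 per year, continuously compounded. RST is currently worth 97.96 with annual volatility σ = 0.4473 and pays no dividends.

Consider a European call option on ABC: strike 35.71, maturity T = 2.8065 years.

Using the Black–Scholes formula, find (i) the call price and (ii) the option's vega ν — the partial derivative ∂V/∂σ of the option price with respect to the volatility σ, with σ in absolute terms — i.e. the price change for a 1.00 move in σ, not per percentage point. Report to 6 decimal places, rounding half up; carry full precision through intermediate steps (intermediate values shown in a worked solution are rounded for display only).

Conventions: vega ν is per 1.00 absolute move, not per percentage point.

price = 11.318996
ν = 19.335602

σ√T = 0.2092·√2.8065 = 0.350465
d₁ = (ln(S/K) + (r+σ²/2)T) / (σ√T) = (ln(42.9/35.71) + (0.0236+0.2092²/2)·2.8065) / 0.350465 = (0.183441 + 0.127646) / 0.350465 = 0.887642
d₂ = d₁ − σ√T = 0.887642 − 0.350465 = 0.537178
e^{−rT} = 0.935912
N(d₁) = 0.812633,  N(d₂) = 0.704428
Call price V = S·N(d₁) − K·e^{−rT}·N(d₂) = 34.861972 − 23.542976 = 11.318996
φ(d₁) = (1/√(2π))·e^{−d₁²/2} = 0.269041
ν = S·φ(d₁)·√T = 19.335602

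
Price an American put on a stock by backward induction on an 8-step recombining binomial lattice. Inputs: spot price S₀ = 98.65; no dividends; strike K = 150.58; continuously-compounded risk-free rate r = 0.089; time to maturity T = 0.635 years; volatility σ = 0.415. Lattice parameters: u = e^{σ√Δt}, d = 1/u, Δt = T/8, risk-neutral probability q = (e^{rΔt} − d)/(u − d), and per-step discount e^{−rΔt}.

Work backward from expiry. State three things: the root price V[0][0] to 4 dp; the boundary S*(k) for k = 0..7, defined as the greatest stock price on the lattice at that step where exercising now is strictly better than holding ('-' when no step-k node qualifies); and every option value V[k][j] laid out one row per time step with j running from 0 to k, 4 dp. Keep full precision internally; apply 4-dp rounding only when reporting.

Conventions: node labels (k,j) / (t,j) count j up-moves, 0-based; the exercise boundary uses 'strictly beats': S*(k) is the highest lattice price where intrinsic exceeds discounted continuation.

Δt=0.07938, u=1.12403, d=0.88966, q=0.50105, disc=e^(-rΔt)=0.99296
k=8 terminal: V=max(K-S,0) → 111.8654 101.6664 88.7804 72.4997 51.9300 25.9413 0.0000 0.0000 0.0000
k=7: j=0 S=43.5163 intr=107.0637 cont=106.0037 V=107.0637[EX]; j=1 S=54.9804 intr=95.5996 cont=94.5396 V=95.5996[EX]; j=2 S=69.4646 intr=81.1154 cont=80.0554 V=81.1154[EX]; j=3 S=87.7646 intr=62.8154 cont=61.7554 V=62.8154[EX]; j=4 S=110.8855 intr=39.6945 cont=38.6344 V=39.6945[EX]; j=5 S=140.0976 intr=10.4824 cont=12.8523 V=12.8523[hold]; j=6 S=177.0053 intr=0.0000 cont=0.0000 V=0.0000[hold]; j=7 S=223.6362 intr=0.0000 cont=0.0000 V=0.0000[hold]  S*(7)=110.8855
k=6: j=0 S=48.9136 intr=101.6664 cont=100.6064 V=101.6664[EX]; j=1 S=61.7996 intr=88.7804 cont=87.7204 V=88.7804[EX]; j=2 S=78.0803 intr=72.4997 cont=71.4397 V=72.4997[EX]; j=3 S=98.6500 intr=51.9300 cont=50.8700 V=51.9300[EX]; j=4 S=124.6387 intr=25.9413 cont=26.0604 V=26.0604[hold]; j=5 S=157.4739 intr=0.0000 cont=6.3675 V=6.3675[hold]; j=6 S=198.9593 intr=0.0000 cont=0.0000 V=0.0000[hold]  S*(6)=98.6500
k=5: j=0 S=54.9804 intr=95.5996 cont=94.5396 V=95.5996[EX]; j=1 S=69.4646 intr=81.1154 cont=80.0554 V=81.1154[EX]; j=2 S=87.7646 intr=62.8154 cont=61.7554 V=62.8154[EX]; j=3 S=110.8855 intr=39.6945 cont=38.6937 V=39.6945[EX]; j=4 S=140.0976 intr=10.4824 cont=16.0792 V=16.0792[hold]; j=5 S=177.0053 intr=0.0000 cont=3.1547 V=3.1547[hold]  S*(5)=110.8855
k=4: j=0 S=61.7996 intr=88.7804 cont=87.7204 V=88.7804[EX]; j=1 S=78.0803 intr=72.4997 cont=71.4397 V=72.4997[EX]; j=2 S=98.6500 intr=51.9300 cont=50.8700 V=51.9300[EX]; j=3 S=124.6387 intr=25.9413 cont=27.6659 V=27.6659[hold]; j=4 S=157.4739 intr=0.0000 cont=9.5358 V=9.5358[hold]  S*(4)=98.6500
k=3: j=0 S=69.4646 intr=81.1154 cont=80.0554 V=81.1154[EX]; j=1 S=87.7646 intr=62.8154 cont=61.7554 V=62.8154[EX]; j=2 S=110.8855 intr=39.6945 cont=39.4925 V=39.6945[EX]; j=3 S=140.0976 intr=10.4824 cont=18.4510 V=18.4510[hold]  S*(3)=110.8855
k=2: j=0 S=78.0803 intr=72.4997 cont=71.4397 V=72.4997[EX]; j=1 S=98.6500 intr=51.9300 cont=50.8700 V=51.9300[EX]; j=2 S=124.6387 intr=25.9413 cont=28.8459 V=28.8459[hold]  S*(2)=98.6500
k=1: j=0 S=87.7646 intr=62.8154 cont=61.7554 V=62.8154[EX]; j=1 S=110.8855 intr=39.6945 cont=40.0795 V=40.0795[hold]  S*(1)=87.7646
k=0: j=0 S=98.6500 intr=51.9300 cont=51.0616 V=51.9300[EX]  S*(0)=98.6500

price = 51.9300
boundary = 98.6500 87.7646 98.6500 110.8855 98.6500 110.8855 98.6500 110.8855
tree:
51.9300
62.8154 40.0795
72.4997 51.9300 28.8459
81.1154 62.8154 39.6945 18.4510
88.7804 72.4997 51.9300 27.6659 9.5358
95.5996 81.1154 62.8154 39.6945 16.0792 3.1547
101.6664 88.7804 72.4997 51.9300 26.0604 6.3675 0.0000
107.0637 95.5996 81.1154 62.8154 39.6945 12.8523 0.0000 0.0000
111.8654 101.6664 88.7804 72.4997 51.9300 25.9413 0.0000 0.0000 0.0000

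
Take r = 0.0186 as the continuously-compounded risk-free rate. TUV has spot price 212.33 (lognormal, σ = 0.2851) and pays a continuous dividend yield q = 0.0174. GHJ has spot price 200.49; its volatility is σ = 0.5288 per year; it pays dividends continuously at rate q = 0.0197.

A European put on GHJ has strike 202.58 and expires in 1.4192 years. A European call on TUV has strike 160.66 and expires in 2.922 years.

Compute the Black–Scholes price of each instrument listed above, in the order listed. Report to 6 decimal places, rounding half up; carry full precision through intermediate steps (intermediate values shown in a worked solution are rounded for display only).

[GHJ put K=202.58]
σ√T = 0.5288·√1.4192 = 0.629960
d₁ = (ln(S/K) + (r−q+σ²/2)T) / (σ√T) = (ln(200.49/202.58) + (0.0186−0.0197+0.5288²/2)·1.4192) / 0.629960 = (-0.010371 + 0.196864) / 0.629960 = 0.296040
d₂ = d₁ − σ√T = 0.296040 − 0.629960 = -0.333920
e^{−rT} = 0.973948
e^{−qT} = 0.972429
N(−d₁) = 0.383600,  N(−d₂) = 0.630780
price = K·e^{−rT}·N(−d₂) − S·e^{−qT}·N(−d₁) = 124.454471 − 74.787493 = 49.666979
[TUV call K=160.66]
σ√T = 0.2851·√2.922 = 0.487346
d₁ = (ln(S/K) + (r−q+σ²/2)T) / (σ√T) = (ln(212.33/160.66) + (0.0186−0.0174+0.2851²/2)·2.922) / 0.487346 = (0.278851 + 0.122259) / 0.487346 = 0.823051
d₂ = d₁ − σ√T = 0.823051 − 0.487346 = 0.335706
e^{−rT} = 0.947101
e^{−qT} = 0.950428
N(d₁) = 0.794761,  N(d₂) = 0.631454
price = S·e^{−qT}·N(d₁) − K·e^{−rT}·N(d₂) = 160.386185 − 96.082790 = 64.303396

price(GHJ put K=202.58) = 49.666979
price(TUV call K=160.66) = 64.303396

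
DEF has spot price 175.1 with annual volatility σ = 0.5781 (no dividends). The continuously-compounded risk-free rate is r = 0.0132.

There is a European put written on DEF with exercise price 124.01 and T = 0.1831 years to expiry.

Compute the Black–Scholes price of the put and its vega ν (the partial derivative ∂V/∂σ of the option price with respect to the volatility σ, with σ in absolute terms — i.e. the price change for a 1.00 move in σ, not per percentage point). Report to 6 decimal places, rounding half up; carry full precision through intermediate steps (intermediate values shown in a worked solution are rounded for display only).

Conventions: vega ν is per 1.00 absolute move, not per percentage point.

σ√T = 0.5781·√0.1831 = 0.247370
d₁ = (ln(S/K) + (r+σ²/2)T) / (σ√T) = (ln(175.1/124.01) + (0.0132+0.5781²/2)·0.1831) / 0.247370 = (0.344995 + 0.033013) / 0.247370 = 1.528107
d₂ = d₁ − σ√T = 1.528107 − 0.247370 = 1.280737
e^{−rT} = 0.997586
N(−d₁) = 0.063243,  N(−d₂) = 0.100143
Put price V = K·e^{−rT}·N(−d₂) − S·N(−d₁) = 12.388760 − 11.073847 = 1.314913
φ(d₁) = (1/√(2π))·e^{−d₁²/2} = 0.124122
ν = S·φ(d₁)·√T = 9.299883

price = 1.314913
ν = 9.299883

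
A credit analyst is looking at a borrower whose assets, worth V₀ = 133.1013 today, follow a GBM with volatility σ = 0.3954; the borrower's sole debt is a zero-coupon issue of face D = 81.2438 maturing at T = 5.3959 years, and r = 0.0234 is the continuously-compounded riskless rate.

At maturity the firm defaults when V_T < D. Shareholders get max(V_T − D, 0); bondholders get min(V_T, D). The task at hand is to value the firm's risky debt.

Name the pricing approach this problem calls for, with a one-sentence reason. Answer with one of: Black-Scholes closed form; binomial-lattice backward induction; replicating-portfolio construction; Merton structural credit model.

Key observation: the data describe a firm's assets (V₀ = 133.1013, GBM) and a single zero-coupon debt of face 81.2438, so credit quantities follow from equity-as-call in the structural model.

framework: Merton structural credit model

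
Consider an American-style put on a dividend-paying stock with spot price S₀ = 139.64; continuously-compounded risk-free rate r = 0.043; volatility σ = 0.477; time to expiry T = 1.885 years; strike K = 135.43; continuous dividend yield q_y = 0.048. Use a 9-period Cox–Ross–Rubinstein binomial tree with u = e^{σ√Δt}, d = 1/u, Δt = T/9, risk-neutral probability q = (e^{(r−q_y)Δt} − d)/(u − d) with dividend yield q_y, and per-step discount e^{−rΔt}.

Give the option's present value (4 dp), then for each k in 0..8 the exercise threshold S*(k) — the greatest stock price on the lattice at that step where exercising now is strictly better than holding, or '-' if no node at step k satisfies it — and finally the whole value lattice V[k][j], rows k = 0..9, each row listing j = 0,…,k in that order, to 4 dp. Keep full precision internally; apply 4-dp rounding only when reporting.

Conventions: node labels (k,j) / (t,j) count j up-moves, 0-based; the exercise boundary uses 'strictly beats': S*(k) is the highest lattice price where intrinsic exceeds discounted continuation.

Δt=0.20944  u=1.24396  d=0.80388  q=0.44326  discount=0.99103
step 9 (expiry): payoffs max(K−S,0) = 115.8527 105.1354 88.5510 62.8878 23.1756 0.0000 0.0000 0.0000 0.0000 0.0000
step 8: (k=8,j=0): S=24.3534, K−S=111.0766, hold=110.1060 ⇒ V=111.0766 exercise | (k=8,j=1): S=37.6853, K−S=97.7447, hold=96.9074 ⇒ V=97.7447 exercise | (k=8,j=2): S=58.3156, K−S=77.1144, hold=76.4835 ⇒ V=77.1144 exercise | (k=8,j=3): S=90.2396, K−S=45.1904, hold=44.8788 ⇒ V=45.1904 exercise | (k=8,j=4): S=139.6400, K−S=0.0000, hold=12.7870 ⇒ V=12.7870 continue | (k=8,j=5): S=216.0839, K−S=0.0000, hold=0.0000 ⇒ V=0.0000 continue | (k=8,j=6): S=334.3759, K−S=0.0000, hold=0.0000 ⇒ V=0.0000 continue | (k=8,j=7): S=517.4251, K−S=0.0000, hold=0.0000 ⇒ V=0.0000 continue | (k=8,j=8): S=800.6820, K−S=0.0000, hold=0.0000 ⇒ V=0.0000 continue  boundary S*=90.2396
step 7: (k=7,j=0): S=30.2946, K−S=105.1354, hold=104.2242 ⇒ V=105.1354 exercise | (k=7,j=1): S=46.8790, K−S=88.5510, hold=87.8057 ⇒ V=88.5510 exercise | (k=7,j=2): S=72.5422, K−S=62.8878, hold=62.3992 ⇒ V=62.8878 exercise | (k=7,j=3): S=112.2544, K−S=23.1756, hold=30.5508 ⇒ V=30.5508 continue | (k=7,j=4): S=173.7065, K−S=0.0000, hold=7.0552 ⇒ V=7.0552 continue | (k=7,j=5): S=268.7996, K−S=0.0000, hold=0.0000 ⇒ V=0.0000 continue | (k=7,j=6): S=415.9501, K−S=0.0000, hold=0.0000 ⇒ V=0.0000 continue | (k=7,j=7): S=643.6560, K−S=0.0000, hold=0.0000 ⇒ V=0.0000 continue  boundary S*=72.5422
step 6: (k=6,j=0): S=37.6853, K−S=97.7447, hold=96.9074 ⇒ V=97.7447 exercise | (k=6,j=1): S=58.3156, K−S=77.1144, hold=76.4835 ⇒ V=77.1144 exercise | (k=6,j=2): S=90.2396, K−S=45.1904, hold=48.1187 ⇒ V=48.1187 continue | (k=6,j=3): S=139.6400, K−S=0.0000, hold=19.9555 ⇒ V=19.9555 continue | (k=6,j=4): S=216.0839, K−S=0.0000, hold=3.8927 ⇒ V=3.8927 continue | (k=6,j=5): S=334.3759, K−S=0.0000, hold=0.0000 ⇒ V=0.0000 continue | (k=6,j=6): S=517.4251, K−S=0.0000, hold=0.0000 ⇒ V=0.0000 continue  boundary S*=58.3156
step 5: (k=5,j=0): S=46.8790, K−S=88.5510, hold=87.8057 ⇒ V=88.5510 exercise | (k=5,j=1): S=72.5422, K−S=62.8878, hold=63.6855 ⇒ V=63.6855 continue | (k=5,j=2): S=112.2544, K−S=23.1756, hold=35.3155 ⇒ V=35.3155 continue | (k=5,j=3): S=173.7065, K−S=0.0000, hold=12.7204 ⇒ V=12.7204 continue | (k=5,j=4): S=268.7996, K−S=0.0000, hold=2.1478 ⇒ V=2.1478 continue | (k=5,j=5): S=415.9501, K−S=0.0000, hold=0.0000 ⇒ V=0.0000 continue  boundary S*=46.8790
step 4: (k=4,j=0): S=58.3156, K−S=77.1144, hold=76.8340 ⇒ V=77.1144 exercise | (k=4,j=1): S=90.2396, K−S=45.1904, hold=50.6519 ⇒ V=50.6519 continue | (k=4,j=2): S=139.6400, K−S=0.0000, hold=25.0731 ⇒ V=25.0731 continue | (k=4,j=3): S=216.0839, K−S=0.0000, hold=7.9619 ⇒ V=7.9619 continue | (k=4,j=4): S=334.3759, K−S=0.0000, hold=1.1850 ⇒ V=1.1850 continue  boundary S*=58.3156
step 3: (k=3,j=0): S=72.5422, K−S=62.8878, hold=64.7984 ⇒ V=64.7984 continue | (k=3,j=1): S=112.2544, K−S=23.1756, hold=38.9613 ⇒ V=38.9613 continue | (k=3,j=2): S=173.7065, K−S=0.0000, hold=17.3316 ⇒ V=17.3316 continue | (k=3,j=3): S=268.7996, K−S=0.0000, hold=4.9135 ⇒ V=4.9135 continue  boundary S*=-
step 2: (k=2,j=0): S=90.2396, K−S=45.1904, hold=52.8675 ⇒ V=52.8675 continue | (k=2,j=1): S=139.6400, K−S=0.0000, hold=29.1103 ⇒ V=29.1103 continue | (k=2,j=2): S=216.0839, K−S=0.0000, hold=11.7211 ⇒ V=11.7211 continue  boundary S*=-
step 1: (k=1,j=0): S=112.2544, K−S=23.1756, hold=41.9573 ⇒ V=41.9573 continue | (k=1,j=1): S=173.7065, K−S=0.0000, hold=21.2104 ⇒ V=21.2104 continue  boundary S*=-
step 0: (k=0,j=0): S=139.6400, K−S=0.0000, hold=32.4672 ⇒ V=32.4672 continue  boundary S*=-

price = 32.4672
boundary = - - - - 58.3156 46.8790 58.3156 72.5422 90.2396
tree:
32.4672
41.9573 21.2104
52.8675 29.1103 11.7211
64.7984 38.9613 17.3316 4.9135
77.1144 50.6519 25.0731 7.9619 1.1850
88.5510 63.6855 35.3155 12.7204 2.1478 0.0000
97.7447 77.1144 48.1187 19.9555 3.8927 0.0000 0.0000
105.1354 88.5510 62.8878 30.5508 7.0552 0.0000 0.0000 0.0000
111.0766 97.7447 77.1144 45.1904 12.7870 0.0000 0.0000 0.0000 0.0000
115.8527 105.1354 88.5510 62.8878 23.1756 0.0000 0.0000 0.0000 0.0000 0.0000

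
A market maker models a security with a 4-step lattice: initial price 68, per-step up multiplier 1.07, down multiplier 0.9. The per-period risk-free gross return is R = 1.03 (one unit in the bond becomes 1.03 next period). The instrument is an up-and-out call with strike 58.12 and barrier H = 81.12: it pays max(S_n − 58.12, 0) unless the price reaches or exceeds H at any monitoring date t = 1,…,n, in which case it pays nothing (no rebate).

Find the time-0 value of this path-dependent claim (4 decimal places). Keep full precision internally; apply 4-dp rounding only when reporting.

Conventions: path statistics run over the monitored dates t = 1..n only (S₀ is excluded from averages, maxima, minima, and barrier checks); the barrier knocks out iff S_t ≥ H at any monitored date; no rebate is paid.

Under the martingale measure an up-move has probability p* = 0.7647; value the claim as the probability-weighted average of per-path payoffs, discounted 4 periods at R = 1.03.
Enumerate all 2^4 = 16 price paths (U = up ×1.07, D = down ×0.9); each path with k up-moves has probability p*^k·(1−p*)^(4−k).
DDDD: M=61.2000, payoff=0.0000, prob=0.003065
UDDD: M=72.7600, payoff=0.0000, prob=0.009962
DUDD: M=65.4840, payoff=0.0000, prob=0.009962
UUDD: M=77.8532, payoff=4.9411, prob=0.032375
DDUD: M=61.2000, payoff=0.0000, prob=0.009962
UDUD: M=72.7600, payoff=4.9411, prob=0.032375
DUUD: M=70.0679, payoff=4.9411, prob=0.032375
UUUD: M=83.3029, payoff=0.0000, prob=0.105219
DDDU: M=61.2000, payoff=0.0000, prob=0.009962
UDDU: M=72.7600, payoff=4.9411, prob=0.032375
DUDU: M=65.4840, payoff=4.9411, prob=0.032375
UUDU: M=77.8532, payoff=16.8526, prob=0.105219
DDUU: M=63.0611, payoff=4.9411, prob=0.032375
UDUU: M=74.9726, payoff=16.8526, prob=0.105219
DUUU: M=74.9726, payoff=16.8526, prob=0.105219
UUUU: M=89.1341, payoff=0.0000, prob=0.341962
Price = Σ prob·payoff / R^4 = 6.279463 / 1.125509 = 5.5792

price = 5.5792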